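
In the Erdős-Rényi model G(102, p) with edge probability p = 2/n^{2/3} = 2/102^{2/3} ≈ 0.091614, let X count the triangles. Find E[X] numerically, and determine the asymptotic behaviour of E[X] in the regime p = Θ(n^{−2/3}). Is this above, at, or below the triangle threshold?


Number of potential triangles: C(102, 3) = 171700.
Each occurs with probability p³ ≈ (0.091614)³ ≈ 7.6893502e-04.
By linearity: E[X] = C(102, 3)·p³ ≈ 171700 · 7.6893502e-04 ≈ 132.02614.
Since α = 2/3 < 1, p = c/n^{2/3} ≫ 1/n is above the triangle threshold p ~ 1/n. Asymptotically E[X] ~ (c³/6)·n^{3(1−α)} = (2³/6)·n^{1} → ∞; triangles are abundant w.h.p.

E[X] ≈ 132.02614; in regime p = Θ(1/n^{2/3}) E[X] diverges (above the triangle threshold p ~ 1/n).


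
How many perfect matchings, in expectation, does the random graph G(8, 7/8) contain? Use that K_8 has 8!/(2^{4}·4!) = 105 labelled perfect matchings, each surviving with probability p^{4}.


K_8 has 8!/(2^{4}·4!) = 105 labelled perfect matchings.
For each such perfect matching H, let X_H = 1 if all 4 edges of H are present in G. Then P[X_H = 1] = p^{4} = (7/8)^{4} = 2401/4096.
By linearity: E[X] = Σ_H E[X_H] = 105 · p^{4} = 105 · 2401/4096 = 252105/4096.
Numerically: E[X] ≈ 61.5.

E[X] = 105 · (7/8)^{4} = 252105/4096 ≈ 61.5.


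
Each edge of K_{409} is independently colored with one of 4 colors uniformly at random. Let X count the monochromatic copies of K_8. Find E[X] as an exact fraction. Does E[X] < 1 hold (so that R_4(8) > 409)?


E[X] = C(409, 8) · 4^{1 − 28} = 18128041135797879 · 4^{−27} = 18128041135797879/18014398509481984.
As a reduced fraction: E[X] = 18128041135797879/18014398509481984 ≈ 1.00631.
Is E[X] < 1? NO.
Since E[X] ≥ 1, the first-moment bound is inconclusive at n = 409; it does NOT by itself certify R_4(8) > 409.

E[X] = 18128041135797879/18014398509481984 ≈ 1.00631; E[X] ≥ 1; first-moment method inconclusive here.


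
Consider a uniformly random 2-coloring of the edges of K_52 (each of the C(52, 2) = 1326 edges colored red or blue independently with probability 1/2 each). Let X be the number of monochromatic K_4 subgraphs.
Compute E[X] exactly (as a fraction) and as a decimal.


Let X = Σ_S X_S over the C(52, 4) = 270725 subsets S of size 4, where X_S = 1 if the K_4 on S is monochromatic.
For a fixed S, the K_4 on S has C(4, 2) = 6 edges. P[all 6 edges red] = (1/2)^6, and likewise for blue, so P[monochromatic] = 2·(1/2)^6 = 2^{1 − 6} = 1/32.
By linearity of expectation: E[X] = C(52, 4) · 2^{1 − 6} = 270725 · 1/32 = 270725/32.
Numerically: E[X] ≈ 8460.1562.

E[X] = C(52,4)·2^(1−C(4,2)) = 270725/32 ≈ 8460.1562.


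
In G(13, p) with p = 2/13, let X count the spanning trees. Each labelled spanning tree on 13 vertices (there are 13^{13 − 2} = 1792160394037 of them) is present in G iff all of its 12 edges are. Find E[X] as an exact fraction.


K_13 has 13^{13 − 2} = 1792160394037 labelled spanning trees.
For each such spanning tree H, let X_H = 1 if all 12 edges of H are present in G. Then P[X_H = 1] = p^{12} = (2/13)^{12} = 4096/23298085122481.
Summing the indicators: E[X] = Σ_H E[X_H] = 1792160394037 · p^{12} = 1792160394037 · 4096/23298085122481 = 4096/13.
Numerically: E[X] ≈ 315.

E[X] = 1792160394037 · (2/13)^{12} = 4096/13 ≈ 315.


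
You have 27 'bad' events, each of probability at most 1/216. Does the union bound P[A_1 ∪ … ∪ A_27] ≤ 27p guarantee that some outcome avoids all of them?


Union bound: P[∪_{i=1}^{27} A_i] ≤ Σ_i P[A_i] ≤ 27·p = 27·(1/216) = 1/8.
Numerically: 1/8 ≈ 0.125000.
Is 1/8 < 1? YES.
Since P[∪ A_i] ≤ 1/8 < 1, the complement has P[∩ A_i^c] ≥ 1 − 1/8 = 7/8 > 0, so some outcome avoids every A_i.

27·p = 1/8 ≈ 0.125000; existence CERTIFIED by the union bound.


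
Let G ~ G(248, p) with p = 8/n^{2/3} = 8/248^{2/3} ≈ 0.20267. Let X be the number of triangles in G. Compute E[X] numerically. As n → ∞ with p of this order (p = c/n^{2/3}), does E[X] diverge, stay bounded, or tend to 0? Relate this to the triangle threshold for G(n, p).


Number of potential triangles: C(248, 3) = 2511496.
Each occurs with probability p³ ≈ (0.20267)³ ≈ 8.32466181e-03.
By linearity: E[X] = C(248, 3)·p³ ≈ 2511496 · 8.32466181e-03 ≈ 20907.354839.
Since α = 2/3 < 1, p = c/n^{2/3} ≫ 1/n is above the triangle threshold p ~ 1/n. Asymptotically E[X] ~ (c³/6)·n^{3(1−α)} = (8³/6)·n^{1} → ∞; triangles are abundant w.h.p.

E[X] ≈ 20907.354839; in regime p = Θ(1/n^{2/3}) E[X] diverges (above the triangle threshold p ~ 1/n).


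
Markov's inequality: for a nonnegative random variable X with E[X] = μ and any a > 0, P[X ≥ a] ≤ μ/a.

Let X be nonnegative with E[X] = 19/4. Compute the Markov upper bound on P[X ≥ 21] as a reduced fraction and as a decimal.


μ = E[X] = 19/4, a = 21.
Markov: P[X ≥ 21] ≤ μ/a = (19/4)/21 = 19/84.
Numerically: ≈ 0.226.
(Since a = 21 > μ = 4.750, the bound 19/84 is < 1 and informative.)

P[X ≥ 21] ≤ 19/84 ≈ 0.226.


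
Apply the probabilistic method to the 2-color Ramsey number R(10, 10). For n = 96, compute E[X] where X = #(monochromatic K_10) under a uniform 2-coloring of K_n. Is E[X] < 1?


E[X] = C(96, 10) · 2^{1 − 45} = 11279926456656 · 2^{−44} = 11279926456656/17592186044416.
As a reduced fraction: E[X] = 704995403541/1099511627776 ≈ 0.641.
Is E[X] < 1? YES.
Since E[X] < 1, there exists a 2-coloring of K_{96} with no monochromatic K_10; hence R(10, 10) > 96.

E[X] = 704995403541/1099511627776 ≈ 0.641; E[X] < 1, so R(10, 10) > 96.


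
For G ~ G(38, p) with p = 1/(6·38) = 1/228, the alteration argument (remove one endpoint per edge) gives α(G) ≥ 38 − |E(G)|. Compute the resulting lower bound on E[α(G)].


E[|E(G)|] = C(38, 2)·p = 703 · (1/228) = 37/12.
E[α(G)] ≥ n − E[|E(G)|] = 38 − 37/12 = 419/12.
Numerically: ≈ 34.916667.
(This is only a lower bound; the true E[α(G)] may be larger.)

E[α(G)] ≥ 419/12 ≈ 34.916667.


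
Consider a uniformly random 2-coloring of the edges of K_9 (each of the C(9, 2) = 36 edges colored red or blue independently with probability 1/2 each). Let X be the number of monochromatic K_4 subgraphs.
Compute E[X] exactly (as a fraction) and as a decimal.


Let X = Σ_S X_S over the C(9, 4) = 126 subsets S of size 4, where X_S = 1 if the K_4 on S is monochromatic.
For a fixed S, the K_4 on S has C(4, 2) = 6 edges. P[all 6 edges red] = (1/2)^6, and likewise for blue, so P[monochromatic] = 2·(1/2)^6 = 2^{1 − 6} = 1/32.
By linearity of expectation: E[X] = C(9, 4) · 2^{1 − 6} = 126 · 1/32 = 63/16.
Numerically: E[X] ≈ 3.93750.

E[X] = C(9,4)·2^(1−C(4,2)) = 63/16 ≈ 3.93750.


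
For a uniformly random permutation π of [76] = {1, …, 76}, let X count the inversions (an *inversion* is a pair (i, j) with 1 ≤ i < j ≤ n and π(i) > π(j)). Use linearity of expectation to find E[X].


Write X = Σ X_I over the C(76, 2) = 2850 pairs i < j, with X_I the indicator of one inversion.
There are 2850 indicators.
For each fixed pair i < j, the values π(i) and π(j) are two distinct elements of {1, …, 76} in uniformly random order; by symmetry P[π(i) > π(j)] = 1/2.
By linearity: E[X] = 2850 · (1/2) = C(76, 2) · (1/2) = 2850/2 = 1425 ≈ 1425.00000.

E[X] = 1425 = 1425.00000.


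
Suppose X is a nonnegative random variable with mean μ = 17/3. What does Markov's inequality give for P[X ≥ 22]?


μ = E[X] = 17/3, a = 22.
Markov: P[X ≥ 22] ≤ μ/a = (17/3)/22 = 17/66.
Numerically: ≈ 0.25758.
(Since a = 22 > μ = 5.66667, the bound 17/66 is < 1 and informative.)

P[X ≥ 22] ≤ 17/66 ≈ 0.25758.


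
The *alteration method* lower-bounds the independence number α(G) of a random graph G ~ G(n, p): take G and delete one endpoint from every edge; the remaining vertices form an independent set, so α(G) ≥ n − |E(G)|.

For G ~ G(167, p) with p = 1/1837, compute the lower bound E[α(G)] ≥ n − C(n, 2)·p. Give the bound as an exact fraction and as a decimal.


E[|E(G)|] = C(167, 2)·p = 13861 · (1/1837) = 83/11.
E[α(G)] ≥ n − E[|E(G)|] = 167 − 83/11 = 1754/11.
Numerically: ≈ 159.45455.
(This is only a lower bound; the true E[α(G)] may be larger.)

E[α(G)] ≥ 1754/11 ≈ 159.45455.


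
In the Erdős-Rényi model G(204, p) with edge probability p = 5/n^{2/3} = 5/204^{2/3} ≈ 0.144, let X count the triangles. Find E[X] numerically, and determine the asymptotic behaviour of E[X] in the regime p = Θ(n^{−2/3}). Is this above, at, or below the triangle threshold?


Number of potential triangles: C(204, 3) = 1394204.
Each occurs with probability p³ ≈ (0.144)³ ≈ 3.00365e-03.
By linearity: E[X] = C(204, 3)·p³ ≈ 1394204 · 3.00365e-03 ≈ 4187.704.
Since α = 2/3 < 1, p = c/n^{2/3} ≫ 1/n is above the triangle threshold p ~ 1/n. Asymptotically E[X] ~ (c³/6)·n^{3(1−α)} = (5³/6)·n^{1} → ∞; triangles are abundant w.h.p.

E[X] ≈ 4187.704; in regime p = Θ(1/n^{2/3}) E[X] diverges (above the triangle threshold p ~ 1/n).


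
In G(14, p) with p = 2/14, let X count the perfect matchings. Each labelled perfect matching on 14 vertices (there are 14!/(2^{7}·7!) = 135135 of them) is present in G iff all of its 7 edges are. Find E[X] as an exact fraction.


K_14 has 14!/(2^{7}·7!) = 135135 labelled perfect matchings.
For each such perfect matching H, let X_H = 1 if all 7 edges of H are present in G. Then P[X_H = 1] = p^{7} = (1/7)^{7} = 1/823543.
Summing the indicators: E[X] = Σ_H E[X_H] = 135135 · p^{7} = 135135 · 1/823543 = 19305/117649.
Numerically: E[X] ≈ 0.16409.

E[X] = 135135 · (1/7)^{7} = 19305/117649 ≈ 0.16409.


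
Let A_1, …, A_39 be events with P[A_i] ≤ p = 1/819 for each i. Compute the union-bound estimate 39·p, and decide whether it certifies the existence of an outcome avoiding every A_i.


Union bound: P[∪_{i=1}^{39} A_i] ≤ Σ_i P[A_i] ≤ 39·p = 39·(1/819) = 1/21.
Numerically: 1/21 ≈ 0.04762.
Is 1/21 < 1? YES.
Since P[∪ A_i] ≤ 1/21 < 1, the complement has P[∩ A_i^c] ≥ 1 − 1/21 = 20/21 > 0, so some outcome avoids every A_i.

39·p = 1/21 ≈ 0.04762; existence CERTIFIED by the union bound.


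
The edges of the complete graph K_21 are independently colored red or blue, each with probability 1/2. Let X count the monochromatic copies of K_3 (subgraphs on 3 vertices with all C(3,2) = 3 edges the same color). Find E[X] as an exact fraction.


Let X = Σ_S X_S over the C(21, 3) = 1330 subsets S of size 3, where X_S = 1 if the K_3 on S is monochromatic.
For a fixed S, the K_3 on S has C(3, 2) = 3 edges. P[all 3 edges red] = (1/2)^3, and likewise for blue, so P[monochromatic] = 2·(1/2)^3 = 2^{1 − 3} = 1/4.
By linearity of expectation: E[X] = C(21, 3) · 2^{1 − 3} = 1330 · 1/4 = 665/2.
Numerically: E[X] ≈ 332.50000.

E[X] = C(21,3)·2^(1−C(3,2)) = 665/2 ≈ 332.50000.


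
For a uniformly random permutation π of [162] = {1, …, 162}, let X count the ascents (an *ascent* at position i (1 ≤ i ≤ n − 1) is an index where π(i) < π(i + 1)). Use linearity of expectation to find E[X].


Write X = Σ X_I over i = 1, …, 161, with X_I the indicator of one ascent.
There are 161 indicators.
For each fixed i, the pair (π(i), π(i+1)) is a uniformly random ordered pair of distinct values from {1, …, 162}; by symmetry P[π(i) < π(i+1)] = 1/2.
By linearity: E[X] = 161 · (1/2) = (162 − 1) · (1/2) = 161/2 ≈ 80.5000.

E[X] = 161/2 = 80.5000.


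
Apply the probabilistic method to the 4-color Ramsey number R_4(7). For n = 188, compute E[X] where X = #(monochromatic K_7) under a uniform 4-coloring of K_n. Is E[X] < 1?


E[X] = C(188, 7) · 4^{1 − 21} = 1470936391496 · 4^{−20} = 1470936391496/1099511627776.
As a reduced fraction: E[X] = 183867048937/137438953472 ≈ 1.3378089.
Is E[X] < 1? NO.
Since E[X] ≥ 1, the first-moment bound is inconclusive at n = 188; it does NOT by itself certify R_4(7) > 188.

E[X] = 183867048937/137438953472 ≈ 1.3378089; E[X] ≥ 1; first-moment method inconclusive here.


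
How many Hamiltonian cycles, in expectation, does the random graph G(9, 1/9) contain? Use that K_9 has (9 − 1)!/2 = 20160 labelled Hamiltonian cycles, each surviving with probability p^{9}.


K_9 has (9 − 1)!/2 = 20160 labelled Hamiltonian cycles.
For each such Hamiltonian cycle H, let X_H = 1 if all 9 edges of H are present in G. Then P[X_H = 1] = p^{9} = (1/9)^{9} = 1/387420489.
Summing the indicators: E[X] = Σ_H E[X_H] = 20160 · p^{9} = 20160 · 1/387420489 = 2240/43046721.
Numerically: E[X] ≈ 5.204e-05.

E[X] = 20160 · (1/9)^{9} = 2240/43046721 ≈ 5.204e-05.


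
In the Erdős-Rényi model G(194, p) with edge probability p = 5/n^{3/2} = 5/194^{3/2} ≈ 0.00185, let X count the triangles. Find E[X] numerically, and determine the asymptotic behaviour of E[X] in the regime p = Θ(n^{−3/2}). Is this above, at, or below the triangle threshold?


Number of potential triangles: C(194, 3) = 1198144.
Each occurs with probability p³ ≈ (0.00185)³ ≈ 6.335811e-09.
By linearity: E[X] = C(194, 3)·p³ ≈ 1198144 · 6.335811e-09 ≈ 0.0076.
Since α = 3/2 > 1, p = c/n^{3/2} = o(1/n) is below the triangle threshold p ~ 1/n. Asymptotically E[X] ~ (c³/6)·n^{3(1−α)} = (5³/6)·n^{-1.5} → 0, so by Markov's inequality G has no triangles w.h.p.

E[X] ≈ 0.0076; in regime p = Θ(1/n^{3/2}) E[X] tends to 0 (below the triangle threshold p ~ 1/n).


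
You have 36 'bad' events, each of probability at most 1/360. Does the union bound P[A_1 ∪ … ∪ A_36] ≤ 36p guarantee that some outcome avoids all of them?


Union bound: P[∪_{i=1}^{36} A_i] ≤ Σ_i P[A_i] ≤ 36·p = 36·(1/360) = 1/10.
Numerically: 1/10 ≈ 0.10000.
Is 1/10 < 1? YES.
Since P[∪ A_i] ≤ 1/10 < 1, the complement has P[∩ A_i^c] ≥ 1 − 1/10 = 9/10 > 0, so some outcome avoids every A_i.

36·p = 1/10 ≈ 0.10000; existence CERTIFIED by the union bound.


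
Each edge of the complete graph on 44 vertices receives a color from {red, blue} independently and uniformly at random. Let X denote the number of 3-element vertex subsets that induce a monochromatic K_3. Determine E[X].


Let X = Σ_S X_S over the C(44, 3) = 13244 subsets S of size 3, where X_S = 1 if the K_3 on S is monochromatic.
For a fixed S, the K_3 on S has C(3, 2) = 3 edges. P[all 3 edges red] = (1/2)^3, and likewise for blue, so P[monochromatic] = 2·(1/2)^3 = 2^{1 − 3} = 1/4.
By linearity of expectation: E[X] = C(44, 3) · 2^{1 − 3} = 13244 · 1/4 = 3311.
Numerically: E[X] ≈ 3311.000.

E[X] = C(44,3)·2^(1−C(3,2)) = 3311 ≈ 3311.000.


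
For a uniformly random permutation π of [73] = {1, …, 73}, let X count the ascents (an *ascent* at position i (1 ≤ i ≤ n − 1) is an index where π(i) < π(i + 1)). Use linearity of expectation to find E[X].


Write X = Σ X_I over i = 1, …, 72, with X_I the indicator of one ascent.
There are 72 indicators.
For each fixed i, the pair (π(i), π(i+1)) is a uniformly random ordered pair of distinct values from {1, …, 73}; by symmetry P[π(i) < π(i+1)] = 1/2.
By linearity: E[X] = 72 · (1/2) = (73 − 1) · (1/2) = 36 ≈ 36.000.

E[X] = 36 = 36.000.


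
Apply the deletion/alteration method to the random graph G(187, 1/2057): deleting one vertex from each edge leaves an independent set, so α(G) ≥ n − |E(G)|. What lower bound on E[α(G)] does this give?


E[|E(G)|] = C(187, 2)·p = 17391 · (1/2057) = 93/11.
E[α(G)] ≥ n − E[|E(G)|] = 187 − 93/11 = 1964/11.
Numerically: ≈ 178.545455.
(This is only a lower bound; the true E[α(G)] may be larger.)

E[α(G)] ≥ 1964/11 ≈ 178.545455.


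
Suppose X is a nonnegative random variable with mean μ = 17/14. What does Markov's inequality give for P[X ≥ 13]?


μ = E[X] = 17/14, a = 13.
Markov: P[X ≥ 13] ≤ μ/a = (17/14)/13 = 17/182.
Numerically: ≈ 0.093.
(Since a = 13 > μ = 1.214, the bound 17/182 is < 1 and informative.)

P[X ≥ 13] ≤ 17/182 ≈ 0.093.


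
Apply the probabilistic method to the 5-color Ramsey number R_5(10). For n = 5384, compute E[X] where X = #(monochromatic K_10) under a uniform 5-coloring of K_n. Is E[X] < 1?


E[X] = C(5384, 10) · 5^{1 − 45} = 5593137120741932124090737609600 · 5^{−44} = 5593137120741932124090737609600/5684341886080801486968994140625.
As a reduced fraction: E[X] = 223725484829677284963629504384/227373675443232059478759765625 ≈ 0.98396.
Is E[X] < 1? YES.
Since E[X] < 1, there exists a 5-coloring of K_{5384} with no monochromatic K_10; hence R_5(10) > 5384.

E[X] = 223725484829677284963629504384/227373675443232059478759765625 ≈ 0.98396; E[X] < 1, so R_5(10) > 5384.


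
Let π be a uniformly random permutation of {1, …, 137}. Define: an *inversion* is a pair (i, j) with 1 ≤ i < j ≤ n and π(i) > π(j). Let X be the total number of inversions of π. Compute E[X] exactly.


Write X = Σ X_I over the C(137, 2) = 9316 pairs i < j, with X_I the indicator of one inversion.
There are 9316 indicators.
For each fixed pair i < j, the values π(i) and π(j) are two distinct elements of {1, …, 137} in uniformly random order; by symmetry P[π(i) > π(j)] = 1/2.
By linearity: E[X] = 9316 · (1/2) = C(137, 2) · (1/2) = 9316/2 = 4658 ≈ 4658.000000.

E[X] = 4658 = 4658.000000.


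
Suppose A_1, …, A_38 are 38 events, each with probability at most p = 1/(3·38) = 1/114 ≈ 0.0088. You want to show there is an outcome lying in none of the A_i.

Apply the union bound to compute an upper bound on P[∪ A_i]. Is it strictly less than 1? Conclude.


Union bound: P[∪_{i=1}^{38} A_i] ≤ Σ_i P[A_i] ≤ 38·p = 38·(1/114) = 1/3.
Numerically: 1/3 ≈ 0.3333.
Is 1/3 < 1? YES.
Since P[∪ A_i] ≤ 1/3 < 1, the complement has P[∩ A_i^c] ≥ 1 − 1/3 = 2/3 > 0, so some outcome avoids every A_i.

38·p = 1/3 ≈ 0.3333; existence CERTIFIED by the union bound.


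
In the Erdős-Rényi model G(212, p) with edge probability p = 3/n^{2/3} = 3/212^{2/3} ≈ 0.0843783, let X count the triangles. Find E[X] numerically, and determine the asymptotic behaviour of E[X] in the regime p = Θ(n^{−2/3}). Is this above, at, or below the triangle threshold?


Number of potential triangles: C(212, 3) = 1565620.
Each occurs with probability p³ ≈ (0.0843783)³ ≈ 6.00747597e-04.
By linearity: E[X] = C(212, 3)·p³ ≈ 1565620 · 6.00747597e-04 ≈ 940.542453.
Since α = 2/3 < 1, p = c/n^{2/3} ≫ 1/n is above the triangle threshold p ~ 1/n. Asymptotically E[X] ~ (c³/6)·n^{3(1−α)} = (3³/6)·n^{1} → ∞; triangles are abundant w.h.p.

E[X] ≈ 940.542453; in regime p = Θ(1/n^{2/3}) E[X] diverges (above the triangle threshold p ~ 1/n).


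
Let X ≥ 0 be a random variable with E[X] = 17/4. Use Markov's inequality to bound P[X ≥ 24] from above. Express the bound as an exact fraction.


μ = E[X] = 17/4, a = 24.
Markov: P[X ≥ 24] ≤ μ/a = (17/4)/24 = 17/96.
Numerically: ≈ 0.17708.
(Since a = 24 > μ = 4.25000, the bound 17/96 is < 1 and informative.)

P[X ≥ 24] ≤ 17/96 ≈ 0.17708.


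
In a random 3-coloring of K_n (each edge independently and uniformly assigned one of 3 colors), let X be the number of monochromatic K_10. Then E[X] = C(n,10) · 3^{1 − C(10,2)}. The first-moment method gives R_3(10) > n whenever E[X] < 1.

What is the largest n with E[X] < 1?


We need C(n, 10) · 3^{1 − 45} < 1, i.e. C(n, 10) < 3^{45 − 1} = 984770902183611232881.
Check values of n near the boundary:
  n = 572: C(572, 10) = 954640815642161682606; 954640815642161682606 < 984770902183611232881? YES
  n = 573: C(573, 10) = 971597135635805762226; 971597135635805762226 < 984770902183611232881? YES
  n = 574: C(574, 10) = 988824035203816502691; 988824035203816502691 < 984770902183611232881? NO
The largest n with C(n, 10) < 984770902183611232881 is n = 573 (where E[X] = 35985079097622435638/36472996377170786403 ≈ 0.9866225). Hence R_3(10) > 573, i.e. R_3(10) ≥ 574.

Largest n = 573; hence R_3(10) > 573.


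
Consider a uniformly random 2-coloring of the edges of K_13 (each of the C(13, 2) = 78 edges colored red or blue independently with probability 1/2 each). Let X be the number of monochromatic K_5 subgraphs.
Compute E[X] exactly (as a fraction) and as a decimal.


Let X = Σ_S X_S over the C(13, 5) = 1287 subsets S of size 5, where X_S = 1 if the K_5 on S is monochromatic.
For a fixed S, the K_5 on S has C(5, 2) = 10 edges. P[all 10 edges red] = (1/2)^10, and likewise for blue, so P[monochromatic] = 2·(1/2)^10 = 2^{1 − 10} = 1/512.
By linearity of expectation: E[X] = C(13, 5) · 2^{1 − 10} = 1287 · 1/512 = 1287/512.
Numerically: E[X] ≈ 2.5137.

E[X] = C(13,5)·2^(1−C(5,2)) = 1287/512 ≈ 2.5137.


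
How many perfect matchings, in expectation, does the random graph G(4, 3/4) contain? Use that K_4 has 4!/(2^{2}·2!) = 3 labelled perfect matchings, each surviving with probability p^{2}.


K_4 has 4!/(2^{2}·2!) = 3 labelled perfect matchings.
For each such perfect matching H, let X_H = 1 if all 2 edges of H are present in G. Then P[X_H = 1] = p^{2} = (3/4)^{2} = 9/16.
By linearity of expectation: E[X] = Σ_H E[X_H] = 3 · p^{2} = 3 · 9/16 = 27/16.
Numerically: E[X] ≈ 1.688.

E[X] = 3 · (3/4)^{2} = 27/16 ≈ 1.688.


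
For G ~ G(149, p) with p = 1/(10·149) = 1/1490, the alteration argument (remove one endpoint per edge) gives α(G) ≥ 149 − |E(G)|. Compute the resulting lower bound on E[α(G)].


E[|E(G)|] = C(149, 2)·p = 11026 · (1/1490) = 37/5.
E[α(G)] ≥ n − E[|E(G)|] = 149 − 37/5 = 708/5.
Numerically: ≈ 141.6000.
(This is only a lower bound; the true E[α(G)] may be larger.)

E[α(G)] ≥ 708/5 ≈ 141.6000.


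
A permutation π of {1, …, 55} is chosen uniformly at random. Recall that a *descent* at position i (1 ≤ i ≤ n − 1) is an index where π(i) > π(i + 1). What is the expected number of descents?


Write X = Σ X_I over i = 1, …, 54, with X_I the indicator of one descent.
There are 54 indicators.
For each fixed i, the pair (π(i), π(i+1)) is a uniformly random ordered pair of distinct values from {1, …, 55}; by symmetry P[π(i) > π(i+1)] = 1/2.
By linearity: E[X] = 54 · (1/2) = (55 − 1) · (1/2) = 27 ≈ 27.0000.

E[X] = 27 = 27.0000.


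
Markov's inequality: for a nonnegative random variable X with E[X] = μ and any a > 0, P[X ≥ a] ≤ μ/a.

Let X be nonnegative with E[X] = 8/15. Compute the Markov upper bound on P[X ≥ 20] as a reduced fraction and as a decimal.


μ = E[X] = 8/15, a = 20.
Markov: P[X ≥ 20] ≤ μ/a = (8/15)/20 = 2/75.
Numerically: ≈ 0.0267.
(Since a = 20 > μ = 0.5333, the bound 2/75 is < 1 and informative.)

P[X ≥ 20] ≤ 2/75 ≈ 0.0267.


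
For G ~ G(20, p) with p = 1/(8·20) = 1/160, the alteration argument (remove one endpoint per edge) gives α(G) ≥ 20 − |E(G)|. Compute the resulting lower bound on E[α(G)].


E[|E(G)|] = C(20, 2)·p = 190 · (1/160) = 19/16.
E[α(G)] ≥ n − E[|E(G)|] = 20 − 19/16 = 301/16.
Numerically: ≈ 18.81250.
(This is only a lower bound; the true E[α(G)] may be larger.)

E[α(G)] ≥ 301/16 ≈ 18.81250.


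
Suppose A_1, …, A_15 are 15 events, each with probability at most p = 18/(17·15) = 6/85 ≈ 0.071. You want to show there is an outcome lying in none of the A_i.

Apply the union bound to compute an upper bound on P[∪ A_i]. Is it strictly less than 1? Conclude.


Union bound: P[∪_{i=1}^{15} A_i] ≤ Σ_i P[A_i] ≤ 15·p = 15·(6/85) = 18/17.
Numerically: 18/17 ≈ 1.059.
Is 18/17 < 1? NO.
Since the bound 18/17 is ≥ 1, the union bound is uninformative here; it does NOT by itself certify existence.

15·p = 18/17 ≈ 1.059; existence NOT certified by the union bound.


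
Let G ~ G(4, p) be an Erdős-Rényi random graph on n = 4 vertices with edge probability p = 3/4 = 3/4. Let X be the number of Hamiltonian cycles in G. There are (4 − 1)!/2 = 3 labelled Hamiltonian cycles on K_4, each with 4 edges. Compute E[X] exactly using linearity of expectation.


K_4 has (4 − 1)!/2 = 3 labelled Hamiltonian cycles.
For each such Hamiltonian cycle H, let X_H = 1 if all 4 edges of H are present in G. Then P[X_H = 1] = p^{4} = (3/4)^{4} = 81/256.
Summing the indicators: E[X] = Σ_H E[X_H] = 3 · p^{4} = 3 · 81/256 = 243/256.
Numerically: E[X] ≈ 0.9492.

E[X] = 3 · (3/4)^{4} = 243/256 ≈ 0.9492.


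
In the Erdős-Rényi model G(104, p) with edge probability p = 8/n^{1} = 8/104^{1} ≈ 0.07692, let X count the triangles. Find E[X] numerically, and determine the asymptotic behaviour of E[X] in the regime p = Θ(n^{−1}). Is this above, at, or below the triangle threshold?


Number of potential triangles: C(104, 3) = 182104.
Each occurs with probability p³ ≈ (0.07692)³ ≈ 4.551661e-04.
By linearity: E[X] = C(104, 3)·p³ ≈ 182104 · 4.551661e-04 ≈ 82.8876.
Here α = 1, so p = 8/n is exactly at the triangle threshold p ~ 1/n. Asymptotically E[X] → c³/6 = 8³/6 = 256/3 ≈ 85.3333, a bounded constant. In this regime the triangle count is asymptotically Poisson(c³/6).

E[X] ≈ 82.8876; in regime p = Θ(1/n^{1}) E[X] stays bounded (at the triangle threshold p ~ 1/n).


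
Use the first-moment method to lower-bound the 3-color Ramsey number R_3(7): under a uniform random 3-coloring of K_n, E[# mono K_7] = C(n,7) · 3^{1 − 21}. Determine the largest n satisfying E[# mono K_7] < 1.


We need C(n, 7) · 3^{1 − 21} < 1, i.e. C(n, 7) < 3^{21 − 1} = 3486784401.
Check values of n near the boundary:
  n = 80: C(80, 7) = 3176716400; 3176716400 < 3486784401? YES
  n = 81: C(81, 7) = 3477216600; 3477216600 < 3486784401? YES
  n = 82: C(82, 7) = 3801756816; 3801756816 < 3486784401? NO
  n = 83: C(83, 7) = 4151918628; 4151918628 < 3486784401? NO
  n = 84: C(84, 7) = 4529365776; 4529365776 < 3486784401? NO
The largest n with C(n, 7) < 3486784401 is n = 81 (where E[X] = 42928600/43046721 ≈ 0.9973). Hence R_3(7) > 81, i.e. R_3(7) ≥ 82.

Largest n = 81; hence R_3(7) > 81.


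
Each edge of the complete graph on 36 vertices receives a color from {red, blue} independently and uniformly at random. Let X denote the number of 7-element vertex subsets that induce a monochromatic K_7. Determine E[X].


Let X = Σ_S X_S over the C(36, 7) = 8347680 subsets S of size 7, where X_S = 1 if the K_7 on S is monochromatic.
For a fixed S, the K_7 on S has C(7, 2) = 21 edges. P[all 21 edges red] = (1/2)^21, and likewise for blue, so P[monochromatic] = 2·(1/2)^21 = 2^{1 − 21} = 1/1048576.
By linearity of expectation: E[X] = C(36, 7) · 2^{1 − 21} = 8347680 · 1/1048576 = 260865/32768.
Numerically: E[X] ≈ 7.961.

E[X] = C(36,7)·2^(1−C(7,2)) = 260865/32768 ≈ 7.961.


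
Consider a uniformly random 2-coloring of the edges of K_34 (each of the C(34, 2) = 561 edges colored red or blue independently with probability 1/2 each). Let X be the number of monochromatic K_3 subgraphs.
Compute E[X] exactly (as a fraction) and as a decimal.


Let X = Σ_S X_S over the C(34, 3) = 5984 subsets S of size 3, where X_S = 1 if the K_3 on S is monochromatic.
For a fixed S, the K_3 on S has C(3, 2) = 3 edges. P[all 3 edges red] = (1/2)^3, and likewise for blue, so P[monochromatic] = 2·(1/2)^3 = 2^{1 − 3} = 1/4.
By linearity: E[X] = C(34, 3) · 2^{1 − 3} = 5984 · 1/4 = 1496.
Numerically: E[X] ≈ 1496.00000.

E[X] = C(34,3)·2^(1−C(3,2)) = 1496 ≈ 1496.00000.


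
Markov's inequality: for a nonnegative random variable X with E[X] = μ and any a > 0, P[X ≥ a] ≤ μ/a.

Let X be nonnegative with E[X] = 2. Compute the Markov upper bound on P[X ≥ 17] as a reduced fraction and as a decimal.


μ = E[X] = 2, a = 17.
Markov: P[X ≥ 17] ≤ μ/a = (2)/17 = 2/17.
Numerically: ≈ 0.117647.
(Since a = 17 > μ = 2.000000, the bound 2/17 is < 1 and informative.)

P[X ≥ 17] ≤ 2/17 ≈ 0.117647.


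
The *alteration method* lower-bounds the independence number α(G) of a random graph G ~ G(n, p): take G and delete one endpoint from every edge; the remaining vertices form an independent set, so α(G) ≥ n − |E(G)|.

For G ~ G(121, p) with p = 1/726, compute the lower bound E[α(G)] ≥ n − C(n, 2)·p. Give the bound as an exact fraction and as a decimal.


E[|E(G)|] = C(121, 2)·p = 7260 · (1/726) = 10.
E[α(G)] ≥ n − E[|E(G)|] = 121 − 10 = 111.
Numerically: ≈ 111.000.
(This is only a lower bound; the true E[α(G)] may be larger.)

E[α(G)] ≥ 111 ≈ 111.000.


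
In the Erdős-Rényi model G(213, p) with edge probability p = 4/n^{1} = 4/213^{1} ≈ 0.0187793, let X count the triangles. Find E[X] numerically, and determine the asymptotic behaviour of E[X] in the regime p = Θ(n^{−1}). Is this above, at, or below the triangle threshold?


Number of potential triangles: C(213, 3) = 1587986.
Each occurs with probability p³ ≈ (0.0187793)³ ≈ 6.62279273e-06.
By linearity: E[X] = C(213, 3)·p³ ≈ 1587986 · 6.62279273e-06 ≈ 10.516902.
Here α = 1, so p = 4/n is exactly at the triangle threshold p ~ 1/n. Asymptotically E[X] → c³/6 = 4³/6 = 32/3 ≈ 10.666667, a bounded constant. In this regime the triangle count is asymptotically Poisson(c³/6).

E[X] ≈ 10.516902; in regime p = Θ(1/n^{1}) E[X] stays bounded (at the triangle threshold p ~ 1/n).


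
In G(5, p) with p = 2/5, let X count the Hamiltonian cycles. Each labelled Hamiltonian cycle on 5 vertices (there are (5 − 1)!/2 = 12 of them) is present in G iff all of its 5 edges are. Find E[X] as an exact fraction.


K_5 has (5 − 1)!/2 = 12 labelled Hamiltonian cycles.
For each such Hamiltonian cycle H, let X_H = 1 if all 5 edges of H are present in G. Then P[X_H = 1] = p^{5} = (2/5)^{5} = 32/3125.
Summing the indicators: E[X] = Σ_H E[X_H] = 12 · p^{5} = 12 · 32/3125 = 384/3125.
Numerically: E[X] ≈ 0.12288.

E[X] = 12 · (2/5)^{5} = 384/3125 ≈ 0.12288.


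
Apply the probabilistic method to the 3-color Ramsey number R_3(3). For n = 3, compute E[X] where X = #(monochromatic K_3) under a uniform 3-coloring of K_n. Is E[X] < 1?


E[X] = C(3, 3) · 3^{1 − 3} = 1 · 3^{−2} = 1/9.
As a reduced fraction: E[X] = 1/9 ≈ 0.111111.
Is E[X] < 1? YES.
Since E[X] < 1, there exists a 3-coloring of K_{3} with no monochromatic K_3; hence R_3(3) > 3.

E[X] = 1/9 ≈ 0.111111; E[X] < 1, so R_3(3) > 3.


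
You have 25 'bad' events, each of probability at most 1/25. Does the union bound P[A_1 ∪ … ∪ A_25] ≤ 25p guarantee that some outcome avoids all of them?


Union bound: P[∪_{i=1}^{25} A_i] ≤ Σ_i P[A_i] ≤ 25·p = 25·(1/25) = 1.
Numerically: 1 ≈ 1.0000.
Is 1 < 1? NO.
Since the bound 1 is ≥ 1, the union bound is uninformative here; it does NOT by itself certify existence.

25·p = 1 ≈ 1.0000; existence NOT certified by the union bound.


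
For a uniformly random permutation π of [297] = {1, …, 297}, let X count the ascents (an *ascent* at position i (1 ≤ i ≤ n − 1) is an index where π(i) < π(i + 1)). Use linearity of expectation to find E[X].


Write X = Σ X_I over i = 1, …, 296, with X_I the indicator of one ascent.
There are 296 indicators.
For each fixed i, the pair (π(i), π(i+1)) is a uniformly random ordered pair of distinct values from {1, …, 297}; by symmetry P[π(i) < π(i+1)] = 1/2.
By linearity: E[X] = 296 · (1/2) = (297 − 1) · (1/2) = 148 ≈ 148.00000.

E[X] = 148 = 148.00000.


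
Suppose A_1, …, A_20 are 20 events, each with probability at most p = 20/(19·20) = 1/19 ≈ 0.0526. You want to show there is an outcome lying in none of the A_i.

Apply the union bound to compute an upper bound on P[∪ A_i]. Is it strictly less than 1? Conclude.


Union bound: P[∪_{i=1}^{20} A_i] ≤ Σ_i P[A_i] ≤ 20·p = 20·(1/19) = 20/19.
Numerically: 20/19 ≈ 1.0526.
Is 20/19 < 1? NO.
Since the bound 20/19 is ≥ 1, the union bound is uninformative here; it does NOT by itself certify existence.

20·p = 20/19 ≈ 1.0526; existence NOT certified by the union bound.


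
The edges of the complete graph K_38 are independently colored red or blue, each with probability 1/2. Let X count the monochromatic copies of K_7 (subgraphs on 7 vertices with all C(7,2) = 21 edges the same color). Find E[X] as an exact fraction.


Let X = Σ_S X_S over the C(38, 7) = 12620256 subsets S of size 7, where X_S = 1 if the K_7 on S is monochromatic.
For a fixed S, the K_7 on S has C(7, 2) = 21 edges. P[all 21 edges red] = (1/2)^21, and likewise for blue, so P[monochromatic] = 2·(1/2)^21 = 2^{1 − 21} = 1/1048576.
By linearity of expectation: E[X] = C(38, 7) · 2^{1 − 21} = 12620256 · 1/1048576 = 394383/32768.
Numerically: E[X] ≈ 12.036.

E[X] = C(38,7)·2^(1−C(7,2)) = 394383/32768 ≈ 12.036.


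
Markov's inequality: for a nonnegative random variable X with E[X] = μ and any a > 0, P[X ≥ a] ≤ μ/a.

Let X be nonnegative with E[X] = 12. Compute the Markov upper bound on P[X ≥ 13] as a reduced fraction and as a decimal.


μ = E[X] = 12, a = 13.
Markov: P[X ≥ 13] ≤ μ/a = (12)/13 = 12/13.
Numerically: ≈ 0.9231.
(Since a = 13 > μ = 12.0000, the bound 12/13 is < 1 and informative.)

P[X ≥ 13] ≤ 12/13 ≈ 0.9231.


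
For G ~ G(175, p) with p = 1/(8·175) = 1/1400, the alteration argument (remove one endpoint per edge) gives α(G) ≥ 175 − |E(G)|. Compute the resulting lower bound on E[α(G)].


E[|E(G)|] = C(175, 2)·p = 15225 · (1/1400) = 87/8.
E[α(G)] ≥ n − E[|E(G)|] = 175 − 87/8 = 1313/8.
Numerically: ≈ 164.12500.
(This is only a lower bound; the true E[α(G)] may be larger.)

E[α(G)] ≥ 1313/8 ≈ 164.12500.


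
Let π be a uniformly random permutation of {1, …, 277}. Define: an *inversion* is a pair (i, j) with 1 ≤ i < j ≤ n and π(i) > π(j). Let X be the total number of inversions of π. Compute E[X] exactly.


Write X = Σ X_I over the C(277, 2) = 38226 pairs i < j, with X_I the indicator of one inversion.
There are 38226 indicators.
For each fixed pair i < j, the values π(i) and π(j) are two distinct elements of {1, …, 277} in uniformly random order; by symmetry P[π(i) > π(j)] = 1/2.
By linearity: E[X] = 38226 · (1/2) = C(277, 2) · (1/2) = 38226/2 = 19113 ≈ 19113.00000.

E[X] = 19113 = 19113.00000.


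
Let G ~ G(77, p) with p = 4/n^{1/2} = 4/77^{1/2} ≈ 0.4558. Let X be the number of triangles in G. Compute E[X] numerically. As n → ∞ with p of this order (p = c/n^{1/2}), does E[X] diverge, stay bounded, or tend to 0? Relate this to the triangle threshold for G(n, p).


Number of potential triangles: C(77, 3) = 73150.
Each occurs with probability p³ ≈ (0.4558)³ ≈ 9.472048e-02.
By linearity: E[X] = C(77, 3)·p³ ≈ 73150 · 9.472048e-02 ≈ 6928.8030.
Since α = 1/2 < 1, p = c/n^{1/2} ≫ 1/n is above the triangle threshold p ~ 1/n. Asymptotically E[X] ~ (c³/6)·n^{3(1−α)} = (4³/6)·n^{1.5} → ∞; triangles are abundant w.h.p.

E[X] ≈ 6928.8030; in regime p = Θ(1/n^{1/2}) E[X] diverges (above the triangle threshold p ~ 1/n).


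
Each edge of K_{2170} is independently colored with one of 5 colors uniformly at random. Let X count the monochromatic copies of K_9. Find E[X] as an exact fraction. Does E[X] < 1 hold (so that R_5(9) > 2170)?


E[X] = C(2170, 9) · 5^{1 − 36} = 2891746779868845075610510 · 5^{−35} = 2891746779868845075610510/2910383045673370361328125.
As a reduced fraction: E[X] = 578349355973769015122102/582076609134674072265625 ≈ 0.99360.
Is E[X] < 1? YES.
Since E[X] < 1, there exists a 5-coloring of K_{2170} with no monochromatic K_9; hence R_5(9) > 2170.

E[X] = 578349355973769015122102/582076609134674072265625 ≈ 0.99360; E[X] < 1, so R_5(9) > 2170.


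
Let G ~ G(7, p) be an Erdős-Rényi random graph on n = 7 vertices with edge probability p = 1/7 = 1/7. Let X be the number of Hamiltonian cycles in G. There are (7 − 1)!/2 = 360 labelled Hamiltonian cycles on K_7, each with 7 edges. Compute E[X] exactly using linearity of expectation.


K_7 has (7 − 1)!/2 = 360 labelled Hamiltonian cycles.
For each such Hamiltonian cycle H, let X_H = 1 if all 7 edges of H are present in G. Then P[X_H = 1] = p^{7} = (1/7)^{7} = 1/823543.
Summing the indicators: E[X] = Σ_H E[X_H] = 360 · p^{7} = 360 · 1/823543 = 360/823543.
Numerically: E[X] ≈ 0.00043714.

E[X] = 360 · (1/7)^{7} = 360/823543 ≈ 0.00043714.


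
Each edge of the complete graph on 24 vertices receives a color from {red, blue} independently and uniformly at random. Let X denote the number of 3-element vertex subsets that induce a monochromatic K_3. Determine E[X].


Let X = Σ_S X_S over the C(24, 3) = 2024 subsets S of size 3, where X_S = 1 if the K_3 on S is monochromatic.
For a fixed S, the K_3 on S has C(3, 2) = 3 edges. P[all 3 edges red] = (1/2)^3, and likewise for blue, so P[monochromatic] = 2·(1/2)^3 = 2^{1 − 3} = 1/4.
Summing: E[X] = C(24, 3) · 2^{1 − 3} = 2024 · 1/4 = 506.
Numerically: E[X] ≈ 506.000000.

E[X] = C(24,3)·2^(1−C(3,2)) = 506 ≈ 506.000000.


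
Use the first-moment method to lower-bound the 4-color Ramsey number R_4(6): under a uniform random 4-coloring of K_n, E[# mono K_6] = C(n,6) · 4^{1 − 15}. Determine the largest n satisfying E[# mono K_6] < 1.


We need C(n, 6) · 4^{1 − 15} < 1, i.e. C(n, 6) < 4^{15 − 1} = 268435456.
Check values of n near the boundary:
  n = 74: C(74, 6) = 185250786; 185250786 < 268435456? YES
  n = 75: C(75, 6) = 201359550; 201359550 < 268435456? YES
  n = 76: C(76, 6) = 218618940; 218618940 < 268435456? YES
  n = 77: C(77, 6) = 237093780; 237093780 < 268435456? YES
  n = 78: C(78, 6) = 256851595; 256851595 < 268435456? YES
  n = 79: C(79, 6) = 277962685; 277962685 < 268435456? NO
The largest n with C(n, 6) < 268435456 is n = 78 (where E[X] = 256851595/268435456 ≈ 0.957). Hence R_4(6) > 78, i.e. R_4(6) ≥ 79.

Largest n = 78; hence R_4(6) > 78.


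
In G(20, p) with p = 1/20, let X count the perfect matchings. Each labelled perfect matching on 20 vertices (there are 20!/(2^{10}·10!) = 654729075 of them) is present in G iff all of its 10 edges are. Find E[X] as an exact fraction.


K_20 has 20!/(2^{10}·10!) = 654729075 labelled perfect matchings.
For each such perfect matching H, let X_H = 1 if all 10 edges of H are present in G. Then P[X_H = 1] = p^{10} = (1/20)^{10} = 1/10240000000000.
By linearity: E[X] = Σ_H E[X_H] = 654729075 · p^{10} = 654729075 · 1/10240000000000 = 26189163/409600000000.
Numerically: E[X] ≈ 6.39384e-05.

E[X] = 654729075 · (1/20)^{10} = 26189163/409600000000 ≈ 6.39384e-05.


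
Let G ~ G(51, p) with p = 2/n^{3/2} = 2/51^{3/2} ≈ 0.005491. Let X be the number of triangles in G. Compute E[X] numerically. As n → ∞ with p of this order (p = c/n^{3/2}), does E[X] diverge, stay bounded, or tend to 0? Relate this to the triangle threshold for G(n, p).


Number of potential triangles: C(51, 3) = 20825.
Each occurs with probability p³ ≈ (0.005491)³ ≈ 1.655862e-07.
By linearity: E[X] = C(51, 3)·p³ ≈ 20825 · 1.655862e-07 ≈ 0.0034.
Since α = 3/2 > 1, p = c/n^{3/2} = o(1/n) is below the triangle threshold p ~ 1/n. Asymptotically E[X] ~ (c³/6)·n^{3(1−α)} = (2³/6)·n^{-1.5} → 0, so by Markov's inequality G has no triangles w.h.p.

E[X] ≈ 0.0034; in regime p = Θ(1/n^{3/2}) E[X] tends to 0 (below the triangle threshold p ~ 1/n).


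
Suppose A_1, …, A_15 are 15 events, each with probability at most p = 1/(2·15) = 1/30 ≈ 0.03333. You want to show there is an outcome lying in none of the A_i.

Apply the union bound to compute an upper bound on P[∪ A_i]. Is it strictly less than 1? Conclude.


Union bound: P[∪_{i=1}^{15} A_i] ≤ Σ_i P[A_i] ≤ 15·p = 15·(1/30) = 1/2.
Numerically: 1/2 ≈ 0.50000.
Is 1/2 < 1? YES.
Since P[∪ A_i] ≤ 1/2 < 1, the complement has P[∩ A_i^c] ≥ 1 − 1/2 = 1/2 > 0, so some outcome avoids every A_i.

15·p = 1/2 ≈ 0.50000; existence CERTIFIED by the union bound.


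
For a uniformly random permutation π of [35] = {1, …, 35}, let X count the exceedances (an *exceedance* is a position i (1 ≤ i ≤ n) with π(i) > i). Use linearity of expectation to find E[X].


Write X = Σ_{i=1}^{35} X_i, where X_i = 1_{π(i) > i}.
For each fixed i, π(i) is uniform over {1, …, 35} (marginal of a uniform permutation), so P[π(i) > i] = (n − i)/n. Summing: Σ_{i=1}^{35} (n − i)/n = (0 + 1 + … + 34)/35 = 35(35 − 1)/(2·35) = (35 − 1)/2.
Hence E[X] = Σ_{i=1}^{35} (35 − i)/35 = 17 ≈ 17.000000.

E[X] = 17 = 17.000000.


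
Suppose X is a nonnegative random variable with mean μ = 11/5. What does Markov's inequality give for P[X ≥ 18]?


μ = E[X] = 11/5, a = 18.
Markov: P[X ≥ 18] ≤ μ/a = (11/5)/18 = 11/90.
Numerically: ≈ 0.122222.
(Since a = 18 > μ = 2.200000, the bound 11/90 is < 1 and informative.)

P[X ≥ 18] ≤ 11/90 ≈ 0.122222.
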